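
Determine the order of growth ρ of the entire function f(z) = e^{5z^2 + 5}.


|e^{5z^2 + 5}| = e^{Re(5·z^2) + 5} ≤ e^{5|z|^2 + 5} = e^{5r^2 + 5} on |z| = r, so ρ ≤ 2. Choosing z on |z|=r so that 5·z^2 is real positive (always possible by picking arg z appropriately) gives |f(z)| = e^{5r^2 + 5}, matching the bound. The additive constant 5 does not affect log log M(r) ~ 2·log r. Hence ρ = 2.
Therefore ρ = 2.

Order ρ = 2.


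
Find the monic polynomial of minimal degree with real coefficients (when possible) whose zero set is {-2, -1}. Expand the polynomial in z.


The polynomial is p(z) = ∏_{α ∈ S} (z − α), where S = {-2, -1}.
Expanding the product yields: p(z) = z^2 + 3·z + 2.
The resulting polynomial has degree 2 and real coefficients as required.

p(z) = z^2 + 3·z + 2.


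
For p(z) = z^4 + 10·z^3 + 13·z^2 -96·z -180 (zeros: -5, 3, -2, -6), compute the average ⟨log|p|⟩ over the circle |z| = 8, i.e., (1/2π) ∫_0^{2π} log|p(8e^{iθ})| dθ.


Zeros: -6, -5, -2, 3; r = 8.
Inside |z| < r: -6, -5, -2, 3. Outside (|z| ≥ r): ∅.
p(0) = -180, so log|p(0)| = log(180) = 5.1930.
Apply Jensen: I(r) = log|p(0)| + Σ_k log(r/|z_k|), summed over zeros inside |z| < r.
  log(r/|z_k|) for z_k = -5: log(8/5) = 0.4700
  log(r/|z_k|) for z_k = 3: log(8/3) = 0.9808
  log(r/|z_k|) for z_k = -2: log(8/2) = 1.3863
  log(r/|z_k|) for z_k = -6: log(8/6) = 0.2877
Sum over inside zeros: 3.1248.
I(r) = log|p(0)| + (inside sum) = 5.1930 + 3.1248 = 8.3178.
Closed form (all zeros inside, monic): I(r) = n·log(r) = 4·log(8) = 8.3178. ✓

I(r) ≈ 8.3178.


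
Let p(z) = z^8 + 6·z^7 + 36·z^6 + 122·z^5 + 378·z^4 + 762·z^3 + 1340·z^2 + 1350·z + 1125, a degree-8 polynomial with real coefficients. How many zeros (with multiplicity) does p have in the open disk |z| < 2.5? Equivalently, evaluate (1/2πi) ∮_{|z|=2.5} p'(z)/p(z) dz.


The zeros of p are: (-1 + 2i), (-1 - 2i), (0 + 3i), (0 - 3i), (-1 + 2i), (-1 - 2i), (-1 + 2i), (-1 - 2i).
Their magnitudes are: 2.236, 2.236, 3, 3, 2.236, 2.236, 2.236, 2.236.
Zeros with |z| < R = 2.5: (-1 + 2i), (-1 - 2i), (-1 + 2i), (-1 - 2i), (-1 + 2i), (-1 - 2i).
Count = 6.
By the argument principle, (1/2πi) ∮_{|z|=R} p'(z)/p(z) dz equals exactly this count.

Number of zeros inside |z| < 2.5: 6.


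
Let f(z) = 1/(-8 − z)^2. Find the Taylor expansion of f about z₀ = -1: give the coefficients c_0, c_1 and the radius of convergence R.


Let w = z − z₀, so z = z₀ + w.
Then -8 − z = -8 − (z₀ + w) = (-8 − z₀) − w = -7 − w.
f(z) = 1/(-7 − w)^2 = (1/(-7)^2) · (1 − w/(-7))^{−2}.
By the binomial series (1−u)^{−2} = Σ_{n≥0} C(n+1, 1) u^n for |u|<1, with u = w/(-7):
  c_n = C(n+1, 1) / (-7)^(n+2).
  c_0 = 1/(-7)^2 = 1/49.
  c_1 = 2/(-7)^3 = -2/343.
The series is valid for |w/d| < 1, i.e. |z − z₀| < |d|.
Radius of convergence: R = |-8 − z₀| = |-7| = 7 (distance from z₀ to the singularity z = -8).

c_0 = 1/49, c_1 = -2/343; R = 7.


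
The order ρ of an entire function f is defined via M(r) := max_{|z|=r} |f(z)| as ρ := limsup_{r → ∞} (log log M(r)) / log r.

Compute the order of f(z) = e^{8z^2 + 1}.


|e^{8z^2 + 1}| = e^{Re(8·z^2) + 1} ≤ e^{8|z|^2 + 1} = e^{8r^2 + 1} on |z| = r, so ρ ≤ 2. Choosing z on |z|=r so that 8·z^2 is real positive (always possible by picking arg z appropriately) gives |f(z)| = e^{8r^2 + 1}, matching the bound. The additive constant 1 does not affect log log M(r) ~ 2·log r. Hence ρ = 2.
Therefore ρ = 2.

Order ρ = 2.


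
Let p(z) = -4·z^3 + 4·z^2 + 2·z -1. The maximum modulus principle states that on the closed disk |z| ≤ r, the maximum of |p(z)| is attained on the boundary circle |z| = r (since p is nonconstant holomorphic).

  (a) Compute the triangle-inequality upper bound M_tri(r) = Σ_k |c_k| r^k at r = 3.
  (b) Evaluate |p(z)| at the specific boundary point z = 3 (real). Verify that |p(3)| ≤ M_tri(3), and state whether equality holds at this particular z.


Coefficients: c_0 = -1, c_1 = 2, c_2 = 4, c_3 = -4. Radius r = 3.
Part (a). Triangle bound: M_tri(r) = Σ_k |c_k| r^k
  = |-1|·3^0 + |2|·3^1 + |4|·3^2 + |-4|·3^3
  = 1 + 6 + 36 + 108 = 151.
This bounds M(r) := max_{|z|=r} |p(z)| from above; equality holds iff all terms c_k z^k can be made to align in phase at a single z on |z|=r.
Part (b). At z = 3 (real, on the circle |z| = r):
  p(3) = (-1)·3^0 + (2)·3^1 + (4)·3^2 + (-4)·3^3 = -67.
  |p(3)| = 67.
Check: |p(3)| = 67 ≤ 151 = M_tri(3). ✓ Equality does not hold at z = 3 (the coefficients have mixed signs, so the terms do not all align in phase there).

M_tri(3) = 151; |p(3)| = 67; equality at z=3: no.


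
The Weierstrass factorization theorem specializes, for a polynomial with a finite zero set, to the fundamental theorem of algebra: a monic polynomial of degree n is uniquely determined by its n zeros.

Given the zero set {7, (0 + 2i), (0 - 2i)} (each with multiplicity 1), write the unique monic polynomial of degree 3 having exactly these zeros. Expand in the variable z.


The polynomial is p(z) = ∏_{α ∈ S} (z − α), where S = {7, (0 + 2i), (0 - 2i)}.
Expanding the product yields: p(z) = z^3 -7·z^2 + 4·z -28.
Note conjugate pairs combine to real quadratics: (z − (0+2i))(z − (0−2i)) = z² + 4.
The resulting polynomial has degree 3 and real coefficients as required.

p(z) = z^3 -7·z^2 + 4·z -28.


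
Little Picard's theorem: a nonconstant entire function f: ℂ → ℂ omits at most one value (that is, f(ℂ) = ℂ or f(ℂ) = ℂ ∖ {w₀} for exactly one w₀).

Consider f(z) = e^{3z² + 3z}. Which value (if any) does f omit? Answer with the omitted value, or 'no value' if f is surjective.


Little Picard bounds the complement of f(ℂ) to at most one point.
The exponent g(z) = 3z² + 3z is a nonconstant polynomial, hence surjective onto ℂ. So e^{g(z)} takes every value in {e^w : w ∈ ℂ} = ℂ ∖ {0}. Adding 0 shifts the range to ℂ ∖ {0}. f omits exactly 0.

Omitted value: 0.


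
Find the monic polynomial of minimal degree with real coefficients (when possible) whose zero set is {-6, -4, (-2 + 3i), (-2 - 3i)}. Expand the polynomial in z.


The polynomial is p(z) = ∏_{α ∈ S} (z − α), where S = {-6, -4, (-2 + 3i), (-2 - 3i)}.
Expanding the product yields: p(z) = z^4 + 14·z^3 + 77·z^2 + 226·z + 312.
Note conjugate pairs combine to real quadratics: (z − (-2+3i))(z − (-2−3i)) = z² + 4z + 13.
The resulting polynomial has degree 4 and real coefficients as required.

p(z) = z^4 + 14·z^3 + 77·z^2 + 226·z + 312.


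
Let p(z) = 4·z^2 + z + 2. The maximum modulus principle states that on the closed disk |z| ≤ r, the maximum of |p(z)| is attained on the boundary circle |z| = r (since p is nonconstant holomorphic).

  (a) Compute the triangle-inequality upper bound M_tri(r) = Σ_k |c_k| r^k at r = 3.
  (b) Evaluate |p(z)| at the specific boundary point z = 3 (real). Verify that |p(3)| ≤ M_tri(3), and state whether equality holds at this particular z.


Coefficients: c_0 = 2, c_1 = 1, c_2 = 4. Radius r = 3.
Part (a). Triangle bound: M_tri(r) = Σ_k |c_k| r^k
  = |2|·3^0 + |1|·3^1 + |4|·3^2
  = 2 + 3 + 36 = 41.
This bounds M(r) := max_{|z|=r} |p(z)| from above; equality holds iff all terms c_k z^k can be made to align in phase at a single z on |z|=r.
Part (b). At z = 3 (real, on the circle |z| = r):
  p(3) = (2)·3^0 + (1)·3^1 + (4)·3^2 = 41.
  |p(3)| = 41.
Since all nonzero coefficients share the same sign, |p(3)| = 41 = M_tri(3); the triangle bound is attained at z = 3, so in fact M(r) = 41.

M_tri(3) = 41; |p(3)| = 41; equality at z=3: yes.


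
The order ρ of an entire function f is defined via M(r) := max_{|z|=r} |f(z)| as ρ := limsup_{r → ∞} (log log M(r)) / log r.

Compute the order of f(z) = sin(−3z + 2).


sin(w) is a linear combination of e^{iw} and e^{−iw} (or e^w, e^{−w} in the hyperbolic case), so |sin(w)| ≤ e^{|w|}. With w = −3z + 2, |w| ≤ 3|z| + 2 = 3r + 2 on |z| = r, giving M(r) ≤ e^{3r + 2}, so ρ ≤ 1. On a suitable ray (z = it for sin/cos; z = t for sinh/cosh, t real → ∞), |sin(−3z + 2)| grows like e^{3|t|}/2, so ρ ≥ 1. Hence ρ = 1.
Therefore ρ = 1.

Order ρ = 1.


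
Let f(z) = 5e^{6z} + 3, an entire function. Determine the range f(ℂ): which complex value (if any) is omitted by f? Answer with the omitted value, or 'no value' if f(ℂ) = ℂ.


Little Picard bounds the complement of f(ℂ) to at most one point.
e^{6z} is never zero on ℂ, so 5·e^{6z} takes every value in ℂ ∖ {0}. Adding 3 shifts the range to ℂ ∖ {3}. Thus f omits exactly the value 3.

Omitted value: 3.


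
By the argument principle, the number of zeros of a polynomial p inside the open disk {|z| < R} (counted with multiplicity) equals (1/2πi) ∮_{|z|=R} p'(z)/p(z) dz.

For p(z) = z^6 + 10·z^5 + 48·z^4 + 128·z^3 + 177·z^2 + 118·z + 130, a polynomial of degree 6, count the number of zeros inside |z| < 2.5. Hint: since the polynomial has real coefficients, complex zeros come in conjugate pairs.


The zeros of p are: (-3 + 1i), (-3 - 1i), (0 + 1i), (0 - 1i), (-2 + 3i), (-2 - 3i).
Their magnitudes are: 3.162, 3.162, 1, 1, 3.606, 3.606.
Zeros with |z| < R = 2.5: (0 + 1i), (0 - 1i).
Count = 2.
By the argument principle, (1/2πi) ∮_{|z|=R} p'(z)/p(z) dz equals exactly this count.

Number of zeros inside |z| < 2.5: 2.


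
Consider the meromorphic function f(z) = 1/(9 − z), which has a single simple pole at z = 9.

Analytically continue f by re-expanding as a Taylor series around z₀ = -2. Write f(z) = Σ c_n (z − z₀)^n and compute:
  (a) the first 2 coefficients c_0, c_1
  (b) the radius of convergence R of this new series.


Let w = z − z₀, so z = z₀ + w.
Then 9 − z = 9 − (z₀ + w) = (9 − z₀) − w = 11 − w.
f(z) = 1/(11 − w) = (1/(11)) · 1/(1 − w/(11)) = Σ_{n≥0} w^n / (11)^(n+1).
So c_n = 1/(11)^(n+1):
  c_0 = 1/(11)^1 = 1/11.
  c_1 = 1/(11)^2 = 1/121.
The series is valid for |w/d| < 1, i.e. |z − z₀| < |d|.
Radius of convergence: R = |9 − z₀| = |11| = 11 (distance from z₀ to the singularity z = 9).

c_0 = 1/11, c_1 = 1/121; R = 11.


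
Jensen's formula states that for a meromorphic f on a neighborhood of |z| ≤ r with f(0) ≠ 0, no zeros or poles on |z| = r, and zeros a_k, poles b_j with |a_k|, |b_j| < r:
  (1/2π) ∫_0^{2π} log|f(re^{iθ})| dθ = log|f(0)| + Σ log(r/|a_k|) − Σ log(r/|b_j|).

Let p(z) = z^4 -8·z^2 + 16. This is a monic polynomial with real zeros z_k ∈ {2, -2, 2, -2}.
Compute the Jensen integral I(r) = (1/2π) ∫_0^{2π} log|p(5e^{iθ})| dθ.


Zeros: -2, -2, 2, 2; r = 5.
Inside |z| < r: -2, -2, 2, 2. Outside (|z| ≥ r): ∅.
p(0) = 16, so log|p(0)| = log(16) = 2.7726.
Apply Jensen: I(r) = log|p(0)| + Σ_k log(r/|z_k|), summed over zeros inside |z| < r.
  log(r/|z_k|) for z_k = 2: log(5/2) = 0.9163
  log(r/|z_k|) for z_k = -2: log(5/2) = 0.9163
  log(r/|z_k|) for z_k = 2: log(5/2) = 0.9163
  log(r/|z_k|) for z_k = -2: log(5/2) = 0.9163
Sum over inside zeros: 3.6652.
I(r) = log|p(0)| + (inside sum) = 2.7726 + 3.6652 = 6.4378.
Closed form (all zeros inside, monic): I(r) = n·log(r) = 4·log(5) = 6.4378. ✓

I(r) ≈ 6.4378.


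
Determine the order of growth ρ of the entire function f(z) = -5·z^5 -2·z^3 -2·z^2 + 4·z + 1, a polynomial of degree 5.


|f(z)| ≤ Σ|c_k|·r^k = O(r^5) as r → ∞. Polynomial growth is O(e^{r^ε}) for every ε > 0 (since r^5/e^{r^ε} → 0), so ρ ≤ ε for all ε > 0, i.e. ρ = 0. Every nonconstant polynomial has order 0.
Therefore ρ = 0.

Order ρ = 0.


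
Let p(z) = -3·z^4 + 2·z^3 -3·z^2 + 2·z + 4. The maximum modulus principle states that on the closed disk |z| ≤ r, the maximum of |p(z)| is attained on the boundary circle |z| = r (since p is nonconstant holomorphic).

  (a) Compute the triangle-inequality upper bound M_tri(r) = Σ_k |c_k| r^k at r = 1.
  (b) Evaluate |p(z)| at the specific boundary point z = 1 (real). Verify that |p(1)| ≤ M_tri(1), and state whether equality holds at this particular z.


Coefficients: c_0 = 4, c_1 = 2, c_2 = -3, c_3 = 2, c_4 = -3. Radius r = 1.
Part (a). Triangle bound: M_tri(r) = Σ_k |c_k| r^k
  = |4|·1^0 + |2|·1^1 + |-3|·1^2 + |2|·1^3 + |-3|·1^4
  = 4 + 2 + 3 + 2 + 3 = 14.
This bounds M(r) := max_{|z|=r} |p(z)| from above; equality holds iff all terms c_k z^k can be made to align in phase at a single z on |z|=r.
Part (b). At z = 1 (real, on the circle |z| = r):
  p(1) = (4)·1^0 + (2)·1^1 + (-3)·1^2 + (2)·1^3 + (-3)·1^4 = 2.
  |p(1)| = 2.
Check: |p(1)| = 2 ≤ 14 = M_tri(1). ✓ Equality does not hold at z = 1 (the coefficients have mixed signs, so the terms do not all align in phase there).

M_tri(1) = 14; |p(1)| = 2; equality at z=1: no.


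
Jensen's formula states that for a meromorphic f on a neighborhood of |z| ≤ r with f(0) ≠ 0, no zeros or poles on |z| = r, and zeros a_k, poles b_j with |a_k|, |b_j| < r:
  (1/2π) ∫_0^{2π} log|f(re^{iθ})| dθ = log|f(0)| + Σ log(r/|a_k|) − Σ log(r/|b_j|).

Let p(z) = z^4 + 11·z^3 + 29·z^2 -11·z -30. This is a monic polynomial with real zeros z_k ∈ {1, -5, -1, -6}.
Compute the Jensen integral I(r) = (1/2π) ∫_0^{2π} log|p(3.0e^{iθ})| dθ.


Zeros: -6, -5, -1, 1; r = 3.0.
Inside |z| < r: -1, 1. Outside (|z| ≥ r): -6, -5.
p(0) = -30, so log|p(0)| = log(30) = 3.4012.
Apply Jensen: I(r) = log|p(0)| + Σ_k log(r/|z_k|), summed over zeros inside |z| < r.
  log(r/|z_k|) for z_k = 1: log(3.0/1) = 1.0986
  log(r/|z_k|) for z_k = -1: log(3.0/1) = 1.0986
  Outside zeros (-6, -5) contribute nothing to the Jensen sum.
Sum over inside zeros: 2.1972.
I(r) = log|p(0)| + (inside sum) = 3.4012 + 2.1972 = 5.5984.
Note: since some zeros are outside |z| ≤ r, the simplified n·log(r) form does NOT apply — only the inside zeros contribute.

I(r) ≈ 5.5984.


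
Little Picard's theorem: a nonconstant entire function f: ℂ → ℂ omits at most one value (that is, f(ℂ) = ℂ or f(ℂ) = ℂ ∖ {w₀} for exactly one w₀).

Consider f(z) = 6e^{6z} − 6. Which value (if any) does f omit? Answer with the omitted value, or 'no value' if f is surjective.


Little Picard bounds the complement of f(ℂ) to at most one point.
e^{6z} is never zero on ℂ, so 6·e^{6z} takes every value in ℂ ∖ {0}. Adding -6 shifts the range to ℂ ∖ {-6}. Thus f omits exactly the value -6.

Omitted value: -6.


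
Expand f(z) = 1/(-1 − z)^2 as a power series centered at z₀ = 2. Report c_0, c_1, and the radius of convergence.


Let w = z − z₀, so z = z₀ + w.
Then -1 − z = -1 − (z₀ + w) = (-1 − z₀) − w = -3 − w.
f(z) = 1/(-3 − w)^2 = (1/(-3)^2) · (1 − w/(-3))^{−2}.
By the binomial series (1−u)^{−2} = Σ_{n≥0} C(n+1, 1) u^n for |u|<1, with u = w/(-3):
  c_n = C(n+1, 1) / (-3)^(n+2).
  c_0 = 1/(-3)^2 = 1/9.
  c_1 = 2/(-3)^3 = -2/27.
The series is valid for |w/d| < 1, i.e. |z − z₀| < |d|.
Radius of convergence: R = |-1 − z₀| = |-3| = 3 (distance from z₀ to the singularity z = -1).

c_0 = 1/9, c_1 = -2/27; R = 3.


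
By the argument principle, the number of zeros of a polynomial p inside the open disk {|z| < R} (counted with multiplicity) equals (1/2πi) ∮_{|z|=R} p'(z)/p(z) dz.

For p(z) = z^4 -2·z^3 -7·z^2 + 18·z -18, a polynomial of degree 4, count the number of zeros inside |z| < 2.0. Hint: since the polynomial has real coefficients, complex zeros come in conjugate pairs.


The zeros of p are: -3, (1 + 1i), (1 - 1i), 3.
Their magnitudes are: 3, 1.414, 1.414, 3.
Zeros with |z| < R = 2.0: (1 + 1i), (1 - 1i).
Count = 2.
By the argument principle, (1/2πi) ∮_{|z|=R} p'(z)/p(z) dz equals exactly this count.

Number of zeros inside |z| < 2.0: 2.


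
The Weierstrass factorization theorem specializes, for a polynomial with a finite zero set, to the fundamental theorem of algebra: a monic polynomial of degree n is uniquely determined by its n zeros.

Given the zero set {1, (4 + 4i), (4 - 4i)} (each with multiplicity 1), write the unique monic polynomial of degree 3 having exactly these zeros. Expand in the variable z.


The polynomial is p(z) = ∏_{α ∈ S} (z − α), where S = {1, (4 + 4i), (4 - 4i)}.
Expanding the product yields: p(z) = z^3 -9·z^2 + 40·z -32.
Note conjugate pairs combine to real quadratics: (z − (4+4i))(z − (4−4i)) = z² − 8z + 32.
The resulting polynomial has degree 3 and real coefficients as required.

p(z) = z^3 -9·z^2 + 40·z -32.


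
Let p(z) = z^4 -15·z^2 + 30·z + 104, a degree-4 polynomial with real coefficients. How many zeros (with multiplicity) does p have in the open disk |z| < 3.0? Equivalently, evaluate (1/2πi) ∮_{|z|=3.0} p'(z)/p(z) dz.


The zeros of p are: -2, -4, (3 + 2i), (3 - 2i).
Their magnitudes are: 2, 4, 3.606, 3.606.
Zeros with |z| < R = 3.0: -2.
Count = 1.
By the argument principle, (1/2πi) ∮_{|z|=R} p'(z)/p(z) dz equals exactly this count.

Number of zeros inside |z| < 3.0: 1.


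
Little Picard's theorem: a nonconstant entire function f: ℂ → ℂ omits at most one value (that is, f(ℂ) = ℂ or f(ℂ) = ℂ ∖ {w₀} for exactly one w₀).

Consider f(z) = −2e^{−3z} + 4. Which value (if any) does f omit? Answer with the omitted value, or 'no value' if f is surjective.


Little Picard bounds the complement of f(ℂ) to at most one point.
e^{−3z} is never zero on ℂ, so -2·e^{−3z} takes every value in ℂ ∖ {0}. Adding 4 shifts the range to ℂ ∖ {4}. Thus f omits exactly the value 4.

Omitted value: 4.


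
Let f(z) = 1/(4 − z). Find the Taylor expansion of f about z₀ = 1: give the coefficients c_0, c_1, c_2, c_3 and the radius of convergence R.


Let w = z − z₀, so z = z₀ + w.
Then 4 − z = 4 − (z₀ + w) = (4 − z₀) − w = 3 − w.
f(z) = 1/(3 − w) = (1/(3)) · 1/(1 − w/(3)) = Σ_{n≥0} w^n / (3)^(n+1).
So c_n = 1/(3)^(n+1):
  c_0 = 1/(3)^1 = 1/3.
  c_1 = 1/(3)^2 = 1/9.
  c_2 = 1/(3)^3 = 1/27.
  c_3 = 1/(3)^4 = 1/81.
The series is valid for |w/d| < 1, i.e. |z − z₀| < |d|.
Radius of convergence: R = |4 − z₀| = |3| = 3 (distance from z₀ to the singularity z = 4).

c_0 = 1/3, c_1 = 1/9, c_2 = 1/27, c_3 = 1/81; R = 3.


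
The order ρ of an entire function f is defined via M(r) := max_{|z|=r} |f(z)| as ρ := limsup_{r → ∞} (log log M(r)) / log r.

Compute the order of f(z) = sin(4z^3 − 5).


Write sin(w) = (e^{iw} ± e^{−iw})/(2 or 2i), so |sin(w)| ≤ e^{|w|}. With w = 4z^3 − 5, |w| ≤ 4r^3 + 5 on |z|=r, giving M(r) ≤ e^{4r^3 + 5} and ρ ≤ 3. For the lower bound, choose z on |z|=r with 4z^3 purely imaginary of modulus 4r^3; then |sin(4z^3 − 5)| grows like e^{4r^3}/2, so ρ ≥ 3. Hence ρ = 3.
Therefore ρ = 3.

Order ρ = 3.


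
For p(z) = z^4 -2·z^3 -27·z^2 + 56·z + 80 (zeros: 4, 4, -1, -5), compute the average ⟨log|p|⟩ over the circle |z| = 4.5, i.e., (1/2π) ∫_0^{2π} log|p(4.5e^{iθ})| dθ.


Zeros: -5, -1, 4, 4; r = 4.5.
Inside |z| < r: -1, 4, 4. Outside (|z| ≥ r): -5.
p(0) = 80, so log|p(0)| = log(80) = 4.3820.
Apply Jensen: I(r) = log|p(0)| + Σ_k log(r/|z_k|), summed over zeros inside |z| < r.
  log(r/|z_k|) for z_k = 4: log(4.5/4) = 0.1178
  log(r/|z_k|) for z_k = 4: log(4.5/4) = 0.1178
  log(r/|z_k|) for z_k = -1: log(4.5/1) = 1.5041
  Outside zeros (-5) contribute nothing to the Jensen sum.
Sum over inside zeros: 1.7396.
I(r) = log|p(0)| + (inside sum) = 4.3820 + 1.7396 = 6.1217.
Note: since some zeros are outside |z| ≤ r, the simplified n·log(r) form does NOT apply — only the inside zeros contribute.

I(r) ≈ 6.1217.


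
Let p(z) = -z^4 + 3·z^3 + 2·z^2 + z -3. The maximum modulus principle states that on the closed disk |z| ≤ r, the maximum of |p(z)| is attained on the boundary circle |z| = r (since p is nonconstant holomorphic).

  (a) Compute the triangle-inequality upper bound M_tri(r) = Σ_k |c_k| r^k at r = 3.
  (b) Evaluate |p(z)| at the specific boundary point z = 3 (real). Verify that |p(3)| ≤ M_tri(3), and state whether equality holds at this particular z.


Coefficients: c_0 = -3, c_1 = 1, c_2 = 2, c_3 = 3, c_4 = -1. Radius r = 3.
Part (a). Triangle bound: M_tri(r) = Σ_k |c_k| r^k
  = |-3|·3^0 + |1|·3^1 + |2|·3^2 + |3|·3^3 + |-1|·3^4
  = 3 + 3 + 18 + 81 + 81 = 186.
This bounds M(r) := max_{|z|=r} |p(z)| from above; equality holds iff all terms c_k z^k can be made to align in phase at a single z on |z|=r.
Part (b). At z = 3 (real, on the circle |z| = r):
  p(3) = (-3)·3^0 + (1)·3^1 + (2)·3^2 + (3)·3^3 + (-1)·3^4 = 18.
  |p(3)| = 18.
Check: |p(3)| = 18 ≤ 186 = M_tri(3). ✓ Equality does not hold at z = 3 (the coefficients have mixed signs, so the terms do not all align in phase there).

M_tri(3) = 186; |p(3)| = 18; equality at z=3: no.


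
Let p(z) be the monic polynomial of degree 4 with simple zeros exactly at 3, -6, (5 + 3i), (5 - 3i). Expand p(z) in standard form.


The polynomial is p(z) = ∏_{α ∈ S} (z − α), where S = {3, -6, (5 + 3i), (5 - 3i)}.
Expanding the product yields: p(z) = z^4 -7·z^3 -14·z^2 + 282·z -612.
Note conjugate pairs combine to real quadratics: (z − (5+3i))(z − (5−3i)) = z² − 10z + 34.
The resulting polynomial has degree 4 and real coefficients as required.

p(z) = z^4 -7·z^3 -14·z^2 + 282·z -612.


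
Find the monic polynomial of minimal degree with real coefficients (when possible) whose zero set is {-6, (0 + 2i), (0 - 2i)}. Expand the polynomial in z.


The polynomial is p(z) = ∏_{α ∈ S} (z − α), where S = {-6, (0 + 2i), (0 - 2i)}.
Expanding the product yields: p(z) = z^3 + 6·z^2 + 4·z + 24.
Note conjugate pairs combine to real quadratics: (z − (0+2i))(z − (0−2i)) = z² + 4.
The resulting polynomial has degree 3 and real coefficients as required.

p(z) = z^3 + 6·z^2 + 4·z + 24.


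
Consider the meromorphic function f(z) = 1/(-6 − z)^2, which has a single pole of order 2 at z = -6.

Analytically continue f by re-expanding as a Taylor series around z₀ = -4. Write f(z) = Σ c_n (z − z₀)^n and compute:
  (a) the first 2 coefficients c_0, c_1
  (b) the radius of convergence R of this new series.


Let w = z − z₀, so z = z₀ + w.
Then -6 − z = -6 − (z₀ + w) = (-6 − z₀) − w = -2 − w.
f(z) = 1/(-2 − w)^2 = (1/(-2)^2) · (1 − w/(-2))^{−2}.
By the binomial series (1−u)^{−2} = Σ_{n≥0} C(n+1, 1) u^n for |u|<1, with u = w/(-2):
  c_n = C(n+1, 1) / (-2)^(n+2).
  c_0 = 1/(-2)^2 = 1/4.
  c_1 = 2/(-2)^3 = -1/4.
The series is valid for |w/d| < 1, i.e. |z − z₀| < |d|.
Radius of convergence: R = |-6 − z₀| = |-2| = 2 (distance from z₀ to the singularity z = -6).

c_0 = 1/4, c_1 = -1/4; R = 2.


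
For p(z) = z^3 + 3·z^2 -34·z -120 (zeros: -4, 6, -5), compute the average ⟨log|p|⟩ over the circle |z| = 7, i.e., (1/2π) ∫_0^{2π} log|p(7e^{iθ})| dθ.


Zeros: -5, -4, 6; r = 7.
Inside |z| < r: -5, -4, 6. Outside (|z| ≥ r): ∅.
p(0) = -120, so log|p(0)| = log(120) = 4.7875.
Apply Jensen: I(r) = log|p(0)| + Σ_k log(r/|z_k|), summed over zeros inside |z| < r.
  log(r/|z_k|) for z_k = -4: log(7/4) = 0.5596
  log(r/|z_k|) for z_k = 6: log(7/6) = 0.1542
  log(r/|z_k|) for z_k = -5: log(7/5) = 0.3365
Sum over inside zeros: 1.0502.
I(r) = log|p(0)| + (inside sum) = 4.7875 + 1.0502 = 5.8377.
Closed form (all zeros inside, monic): I(r) = n·log(r) = 3·log(7) = 5.8377. ✓

I(r) ≈ 5.8377.


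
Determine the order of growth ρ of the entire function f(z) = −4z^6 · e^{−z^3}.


M(r) = max_{|z|=r} |-4|·|z|^6·|e^{−z^3}| = 4·r^6 · e^{1r^3} (the factors attain their maxima compatibly on |z|=r). Then log M(r) = log 4 + 6·log r + 1r^3, dominated by the last term, so log log M(r) ~ 3·log r. The polynomial factor -4z^6 contributes only a log r term and does not affect the order. ρ = 3.
Therefore ρ = 3.

Order ρ = 3.


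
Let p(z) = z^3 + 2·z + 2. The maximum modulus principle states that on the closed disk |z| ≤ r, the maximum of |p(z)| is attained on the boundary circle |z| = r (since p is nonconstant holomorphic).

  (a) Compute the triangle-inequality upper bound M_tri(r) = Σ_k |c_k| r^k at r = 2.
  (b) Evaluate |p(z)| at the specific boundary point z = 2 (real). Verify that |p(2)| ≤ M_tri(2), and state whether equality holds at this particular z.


Coefficients: c_0 = 2, c_1 = 2, c_2 = 0, c_3 = 1. Radius r = 2.
Part (a). Triangle bound: M_tri(r) = Σ_k |c_k| r^k
  = |2|·2^0 + |2|·2^1 + |0|·2^2 + |1|·2^3
  = 2 + 4 + 0 + 8 = 14.
This bounds M(r) := max_{|z|=r} |p(z)| from above; equality holds iff all terms c_k z^k can be made to align in phase at a single z on |z|=r.
Part (b). At z = 2 (real, on the circle |z| = r):
  p(2) = (2)·2^0 + (2)·2^1 + (0)·2^2 + (1)·2^3 = 14.
  |p(2)| = 14.
Since all nonzero coefficients share the same sign, |p(2)| = 14 = M_tri(2); the triangle bound is attained at z = 2, so in fact M(r) = 14.

M_tri(2) = 14; |p(2)| = 14; equality at z=2: yes.


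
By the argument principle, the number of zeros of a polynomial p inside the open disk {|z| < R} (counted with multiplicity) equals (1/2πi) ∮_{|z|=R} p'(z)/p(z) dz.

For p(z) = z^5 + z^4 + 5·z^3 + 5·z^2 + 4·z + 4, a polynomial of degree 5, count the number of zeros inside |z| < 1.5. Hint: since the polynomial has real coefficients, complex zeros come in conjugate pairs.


The zeros of p are: (0 + 2i), (0 - 2i), (0 + 1i), (0 - 1i), -1.
Their magnitudes are: 2, 2, 1, 1, 1.
Zeros with |z| < R = 1.5: (0 + 1i), (0 - 1i), -1.
Count = 3.
By the argument principle, (1/2πi) ∮_{|z|=R} p'(z)/p(z) dz equals exactly this count.

Number of zeros inside |z| < 1.5: 3.


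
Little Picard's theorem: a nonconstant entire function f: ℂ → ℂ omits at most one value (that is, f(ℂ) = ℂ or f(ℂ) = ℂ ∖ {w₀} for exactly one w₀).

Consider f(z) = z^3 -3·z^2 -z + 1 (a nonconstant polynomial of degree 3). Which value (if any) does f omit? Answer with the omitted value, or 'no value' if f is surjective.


Little Picard bounds the complement of f(ℂ) to at most one point.
For every w ∈ ℂ, the equation p(z) − w = 0 is a nonconstant polynomial in z and hence has at least one root by the fundamental theorem of algebra. So p is surjective onto ℂ, omitting no value.

Omitted value: no value.


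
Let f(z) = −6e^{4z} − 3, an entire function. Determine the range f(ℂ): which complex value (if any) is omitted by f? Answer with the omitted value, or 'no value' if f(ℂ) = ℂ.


Little Picard bounds the complement of f(ℂ) to at most one point.
e^{4z} is never zero on ℂ, so -6·e^{4z} takes every value in ℂ ∖ {0}. Adding -3 shifts the range to ℂ ∖ {-3}. Thus f omits exactly the value -3.

Omitted value: -3.


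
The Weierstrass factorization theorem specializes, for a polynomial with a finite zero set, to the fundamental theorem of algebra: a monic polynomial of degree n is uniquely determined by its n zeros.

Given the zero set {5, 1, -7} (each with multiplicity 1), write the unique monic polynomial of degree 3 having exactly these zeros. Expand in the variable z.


The polynomial is p(z) = ∏_{α ∈ S} (z − α), where S = {5, 1, -7}.
Expanding the product yields: p(z) = z^3 + z^2 -37·z + 35.
The resulting polynomial has degree 3 and real coefficients as required.

p(z) = z^3 + z^2 -37·z + 35.


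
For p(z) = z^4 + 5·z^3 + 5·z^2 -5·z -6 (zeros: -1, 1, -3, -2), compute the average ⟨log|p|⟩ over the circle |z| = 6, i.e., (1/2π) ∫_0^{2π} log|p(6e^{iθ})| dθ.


Zeros: -3, -2, -1, 1; r = 6.
Inside |z| < r: -3, -2, -1, 1. Outside (|z| ≥ r): ∅.
p(0) = -6, so log|p(0)| = log(6) = 1.7918.
Apply Jensen: I(r) = log|p(0)| + Σ_k log(r/|z_k|), summed over zeros inside |z| < r.
  log(r/|z_k|) for z_k = -1: log(6/1) = 1.7918
  log(r/|z_k|) for z_k = 1: log(6/1) = 1.7918
  log(r/|z_k|) for z_k = -3: log(6/3) = 0.6931
  log(r/|z_k|) for z_k = -2: log(6/2) = 1.0986
Sum over inside zeros: 5.3753.
I(r) = log|p(0)| + (inside sum) = 1.7918 + 5.3753 = 7.1670.
Closed form (all zeros inside, monic): I(r) = n·log(r) = 4·log(6) = 7.1670. ✓

I(r) ≈ 7.1670.


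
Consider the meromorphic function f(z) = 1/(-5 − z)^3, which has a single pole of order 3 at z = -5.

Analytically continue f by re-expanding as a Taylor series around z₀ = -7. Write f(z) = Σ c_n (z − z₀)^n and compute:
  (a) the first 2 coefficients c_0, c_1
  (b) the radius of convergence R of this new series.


Let w = z − z₀, so z = z₀ + w.
Then -5 − z = -5 − (z₀ + w) = (-5 − z₀) − w = 2 − w.
f(z) = 1/(2 − w)^3 = (1/(2)^3) · (1 − w/(2))^{−3}.
By the binomial series (1−u)^{−3} = Σ_{n≥0} C(n+2, 2) u^n for |u|<1, with u = w/(2):
  c_n = C(n+2, 2) / (2)^(n+3).
  c_0 = 1/(2)^3 = 1/8.
  c_1 = 3/(2)^4 = 3/16.
The series is valid for |w/d| < 1, i.e. |z − z₀| < |d|.
Radius of convergence: R = |-5 − z₀| = |2| = 2 (distance from z₀ to the singularity z = -5).

c_0 = 1/8, c_1 = 3/16; R = 2.


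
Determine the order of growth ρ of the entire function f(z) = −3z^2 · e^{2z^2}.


M(r) = max_{|z|=r} |-3|·|z|^2·|e^{2z^2}| = 3·r^2 · e^{2r^2} (the factors attain their maxima compatibly on |z|=r). Then log M(r) = log 3 + 2·log r + 2r^2, dominated by the last term, so log log M(r) ~ 2·log r. The polynomial factor -3z^2 contributes only a log r term and does not affect the order. ρ = 2.
Therefore ρ = 2.

Order ρ = 2.


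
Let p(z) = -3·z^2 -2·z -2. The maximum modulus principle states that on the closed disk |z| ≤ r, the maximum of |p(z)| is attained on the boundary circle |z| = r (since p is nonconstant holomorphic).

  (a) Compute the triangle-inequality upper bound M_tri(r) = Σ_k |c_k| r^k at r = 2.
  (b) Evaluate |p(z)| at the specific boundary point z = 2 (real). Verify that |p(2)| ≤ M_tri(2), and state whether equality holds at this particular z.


Coefficients: c_0 = -2, c_1 = -2, c_2 = -3. Radius r = 2.
Part (a). Triangle bound: M_tri(r) = Σ_k |c_k| r^k
  = |-2|·2^0 + |-2|·2^1 + |-3|·2^2
  = 2 + 4 + 12 = 18.
This bounds M(r) := max_{|z|=r} |p(z)| from above; equality holds iff all terms c_k z^k can be made to align in phase at a single z on |z|=r.
Part (b). At z = 2 (real, on the circle |z| = r):
  p(2) = (-2)·2^0 + (-2)·2^1 + (-3)·2^2 = -18.
  |p(2)| = 18.
Since all nonzero coefficients share the same sign, |p(2)| = 18 = M_tri(2); the triangle bound is attained at z = 2, so in fact M(r) = 18.

M_tri(2) = 18; |p(2)| = 18; equality at z=2: yes.


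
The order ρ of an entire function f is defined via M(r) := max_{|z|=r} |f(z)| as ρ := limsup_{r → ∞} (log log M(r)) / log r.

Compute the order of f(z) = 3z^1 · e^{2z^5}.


M(r) = max_{|z|=r} |3|·|z|^1·|e^{2z^5}| = 3·r^1 · e^{2r^5} (the factors attain their maxima compatibly on |z|=r). Then log M(r) = log 3 + 1·log r + 2r^5, dominated by the last term, so log log M(r) ~ 5·log r. The polynomial factor 3z^1 contributes only a log r term and does not affect the order. ρ = 5.
Therefore ρ = 5.

Order ρ = 5.


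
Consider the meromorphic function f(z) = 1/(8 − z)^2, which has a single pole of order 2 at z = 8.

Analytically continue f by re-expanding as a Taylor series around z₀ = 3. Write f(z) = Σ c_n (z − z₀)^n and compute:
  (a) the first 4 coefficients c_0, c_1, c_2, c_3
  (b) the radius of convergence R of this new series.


Let w = z − z₀, so z = z₀ + w.
Then 8 − z = 8 − (z₀ + w) = (8 − z₀) − w = 5 − w.
f(z) = 1/(5 − w)^2 = (1/(5)^2) · (1 − w/(5))^{−2}.
By the binomial series (1−u)^{−2} = Σ_{n≥0} C(n+1, 1) u^n for |u|<1, with u = w/(5):
  c_n = C(n+1, 1) / (5)^(n+2).
  c_0 = 1/(5)^2 = 1/25.
  c_1 = 2/(5)^3 = 2/125.
  c_2 = 3/(5)^4 = 3/625.
  c_3 = 4/(5)^5 = 4/3125.
The series is valid for |w/d| < 1, i.e. |z − z₀| < |d|.
Radius of convergence: R = |8 − z₀| = |5| = 5 (distance from z₀ to the singularity z = 8).

c_0 = 1/25, c_1 = 2/125, c_2 = 3/625, c_3 = 4/3125; R = 5.


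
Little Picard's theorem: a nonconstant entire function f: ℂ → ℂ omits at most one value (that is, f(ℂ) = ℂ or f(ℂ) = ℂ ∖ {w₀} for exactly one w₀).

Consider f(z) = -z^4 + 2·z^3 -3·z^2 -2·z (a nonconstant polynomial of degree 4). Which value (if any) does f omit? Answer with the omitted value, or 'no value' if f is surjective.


Little Picard bounds the complement of f(ℂ) to at most one point.
For every w ∈ ℂ, the equation p(z) − w = 0 is a nonconstant polynomial in z and hence has at least one root by the fundamental theorem of algebra. So p is surjective onto ℂ, omitting no value.

Omitted value: no value.


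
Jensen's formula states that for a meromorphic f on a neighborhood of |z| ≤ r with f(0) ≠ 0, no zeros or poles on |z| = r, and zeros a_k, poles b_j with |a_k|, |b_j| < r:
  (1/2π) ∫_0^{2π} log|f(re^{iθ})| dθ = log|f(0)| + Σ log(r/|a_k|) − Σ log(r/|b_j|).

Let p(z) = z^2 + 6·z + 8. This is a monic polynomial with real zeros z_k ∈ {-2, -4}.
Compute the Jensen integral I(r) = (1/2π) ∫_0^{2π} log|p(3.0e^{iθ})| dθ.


Zeros: -4, -2; r = 3.0.
Inside |z| < r: -2. Outside (|z| ≥ r): -4.
p(0) = 8, so log|p(0)| = log(8) = 2.0794.
Apply Jensen: I(r) = log|p(0)| + Σ_k log(r/|z_k|), summed over zeros inside |z| < r.
  log(r/|z_k|) for z_k = -2: log(3.0/2) = 0.4055
  Outside zeros (-4) contribute nothing to the Jensen sum.
Sum over inside zeros: 0.4055.
I(r) = log|p(0)| + (inside sum) = 2.0794 + 0.4055 = 2.4849.
Note: since some zeros are outside |z| ≤ r, the simplified n·log(r) form does NOT apply — only the inside zeros contribute.

I(r) ≈ 2.4849.


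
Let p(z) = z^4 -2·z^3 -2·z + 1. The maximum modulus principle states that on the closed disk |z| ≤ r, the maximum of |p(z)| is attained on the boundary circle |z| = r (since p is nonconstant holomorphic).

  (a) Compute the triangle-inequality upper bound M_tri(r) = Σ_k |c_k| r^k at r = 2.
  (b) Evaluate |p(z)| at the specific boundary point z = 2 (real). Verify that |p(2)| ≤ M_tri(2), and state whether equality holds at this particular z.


Coefficients: c_0 = 1, c_1 = -2, c_2 = 0, c_3 = -2, c_4 = 1. Radius r = 2.
Part (a). Triangle bound: M_tri(r) = Σ_k |c_k| r^k
  = |1|·2^0 + |-2|·2^1 + |0|·2^2 + |-2|·2^3 + |1|·2^4
  = 1 + 4 + 0 + 16 + 16 = 37.
This bounds M(r) := max_{|z|=r} |p(z)| from above; equality holds iff all terms c_k z^k can be made to align in phase at a single z on |z|=r.
Part (b). At z = 2 (real, on the circle |z| = r):
  p(2) = (1)·2^0 + (-2)·2^1 + (0)·2^2 + (-2)·2^3 + (1)·2^4 = -3.
  |p(2)| = 3.
Check: |p(2)| = 3 ≤ 37 = M_tri(2). ✓ Equality does not hold at z = 2 (the coefficients have mixed signs, so the terms do not all align in phase there).

M_tri(2) = 37; |p(2)| = 3; equality at z=2: no.


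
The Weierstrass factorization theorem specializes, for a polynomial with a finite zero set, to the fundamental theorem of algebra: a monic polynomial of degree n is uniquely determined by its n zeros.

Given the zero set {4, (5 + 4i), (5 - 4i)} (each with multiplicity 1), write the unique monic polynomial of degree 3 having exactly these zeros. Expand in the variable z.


The polynomial is p(z) = ∏_{α ∈ S} (z − α), where S = {4, (5 + 4i), (5 - 4i)}.
Expanding the product yields: p(z) = z^3 -14·z^2 + 81·z -164.
Note conjugate pairs combine to real quadratics: (z − (5+4i))(z − (5−4i)) = z² − 10z + 41.
The resulting polynomial has degree 3 and real coefficients as required.

p(z) = z^3 -14·z^2 + 81·z -164.


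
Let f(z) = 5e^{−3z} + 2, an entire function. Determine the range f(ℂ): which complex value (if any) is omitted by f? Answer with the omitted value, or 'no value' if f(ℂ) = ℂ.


Little Picard bounds the complement of f(ℂ) to at most one point.
e^{−3z} is never zero on ℂ, so 5·e^{−3z} takes every value in ℂ ∖ {0}. Adding 2 shifts the range to ℂ ∖ {2}. Thus f omits exactly the value 2.

Omitted value: 2.


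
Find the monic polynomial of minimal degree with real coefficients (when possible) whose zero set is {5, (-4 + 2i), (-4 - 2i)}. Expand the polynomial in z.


The polynomial is p(z) = ∏_{α ∈ S} (z − α), where S = {5, (-4 + 2i), (-4 - 2i)}.
Expanding the product yields: p(z) = z^3 + 3·z^2 -20·z -100.
Note conjugate pairs combine to real quadratics: (z − (-4+2i))(z − (-4−2i)) = z² + 8z + 20.
The resulting polynomial has degree 3 and real coefficients as required.

p(z) = z^3 + 3·z^2 -20·z -100.


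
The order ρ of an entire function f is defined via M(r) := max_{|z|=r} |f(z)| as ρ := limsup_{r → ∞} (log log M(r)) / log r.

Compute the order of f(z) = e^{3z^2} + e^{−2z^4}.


Each summand is entire of order 2 and 4 respectively (as in the single-exponential case). The order of a sum is at most the max of the orders, so ρ ≤ 4. For the lower bound: on |z|=r choose arg z so that -2z^4 is real positive; then |e^{-2z^4}| = e^{2r^4} while |e^{3z^2}| ≤ e^{3r^2} = o(e^{2r^4}). So |f| ≥ e^{2r^4}(1 − o(1)) and ρ ≥ 4. Hence ρ = max(2, 4) = 4.
Therefore ρ = 4.

Order ρ = 4.


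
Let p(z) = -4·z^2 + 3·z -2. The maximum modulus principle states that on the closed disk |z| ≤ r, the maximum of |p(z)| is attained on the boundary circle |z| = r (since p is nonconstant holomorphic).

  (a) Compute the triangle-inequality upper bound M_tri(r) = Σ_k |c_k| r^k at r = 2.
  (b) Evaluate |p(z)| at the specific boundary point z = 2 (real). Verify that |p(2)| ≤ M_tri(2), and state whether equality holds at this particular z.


Coefficients: c_0 = -2, c_1 = 3, c_2 = -4. Radius r = 2.
Part (a). Triangle bound: M_tri(r) = Σ_k |c_k| r^k
  = |-2|·2^0 + |3|·2^1 + |-4|·2^2
  = 2 + 6 + 16 = 24.
This bounds M(r) := max_{|z|=r} |p(z)| from above; equality holds iff all terms c_k z^k can be made to align in phase at a single z on |z|=r.
Part (b). At z = 2 (real, on the circle |z| = r):
  p(2) = (-2)·2^0 + (3)·2^1 + (-4)·2^2 = -12.
  |p(2)| = 12.
Check: |p(2)| = 12 ≤ 24 = M_tri(2). ✓ Equality does not hold at z = 2 (the coefficients have mixed signs, so the terms do not all align in phase there).

M_tri(2) = 24; |p(2)| = 12; equality at z=2: no.


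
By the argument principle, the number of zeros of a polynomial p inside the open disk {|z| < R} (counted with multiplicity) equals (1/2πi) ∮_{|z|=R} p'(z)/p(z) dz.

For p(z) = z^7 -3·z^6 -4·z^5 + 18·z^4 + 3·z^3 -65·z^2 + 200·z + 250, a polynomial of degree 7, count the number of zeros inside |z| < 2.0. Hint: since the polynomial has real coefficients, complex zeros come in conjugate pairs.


The zeros of p are: -1, (1 + 2i), (1 - 2i), (-2 + 1i), (-2 - 1i), (3 + 1i), (3 - 1i).
Their magnitudes are: 1, 2.236, 2.236, 2.236, 2.236, 3.162, 3.162.
Zeros with |z| < R = 2.0: -1.
Count = 1.
By the argument principle, (1/2πi) ∮_{|z|=R} p'(z)/p(z) dz equals exactly this count.

Number of zeros inside |z| < 2.0: 1.


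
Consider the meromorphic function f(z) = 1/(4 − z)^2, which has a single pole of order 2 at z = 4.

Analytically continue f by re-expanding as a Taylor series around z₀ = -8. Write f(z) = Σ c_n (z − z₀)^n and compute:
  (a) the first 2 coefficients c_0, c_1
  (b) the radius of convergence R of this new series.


Let w = z − z₀, so z = z₀ + w.
Then 4 − z = 4 − (z₀ + w) = (4 − z₀) − w = 12 − w.
f(z) = 1/(12 − w)^2 = (1/(12)^2) · (1 − w/(12))^{−2}.
By the binomial series (1−u)^{−2} = Σ_{n≥0} C(n+1, 1) u^n for |u|<1, with u = w/(12):
  c_n = C(n+1, 1) / (12)^(n+2).
  c_0 = 1/(12)^2 = 1/144.
  c_1 = 2/(12)^3 = 1/864.
The series is valid for |w/d| < 1, i.e. |z − z₀| < |d|.
Radius of convergence: R = |4 − z₀| = |12| = 12 (distance from z₀ to the singularity z = 4).

c_0 = 1/144, c_1 = 1/864; R = 12.


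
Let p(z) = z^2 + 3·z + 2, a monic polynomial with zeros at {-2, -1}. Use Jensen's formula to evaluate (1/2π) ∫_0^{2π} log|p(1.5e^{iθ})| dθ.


Zeros: -2, -1; r = 1.5.
Inside |z| < r: -1. Outside (|z| ≥ r): -2.
p(0) = 2, so log|p(0)| = log(2) = 0.6931.
Apply Jensen: I(r) = log|p(0)| + Σ_k log(r/|z_k|), summed over zeros inside |z| < r.
  log(r/|z_k|) for z_k = -1: log(1.5/1) = 0.4055
  Outside zeros (-2) contribute nothing to the Jensen sum.
Sum over inside zeros: 0.4055.
I(r) = log|p(0)| + (inside sum) = 0.6931 + 0.4055 = 1.0986.
Note: since some zeros are outside |z| ≤ r, the simplified n·log(r) form does NOT apply — only the inside zeros contribute.

I(r) ≈ 1.0986.


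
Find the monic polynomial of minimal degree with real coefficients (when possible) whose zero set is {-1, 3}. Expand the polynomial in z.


The polynomial is p(z) = ∏_{α ∈ S} (z − α), where S = {-1, 3}.
Expanding the product yields: p(z) = z^2 -2·z -3.
The resulting polynomial has degree 2 and real coefficients as required.

p(z) = z^2 -2·z -3.
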